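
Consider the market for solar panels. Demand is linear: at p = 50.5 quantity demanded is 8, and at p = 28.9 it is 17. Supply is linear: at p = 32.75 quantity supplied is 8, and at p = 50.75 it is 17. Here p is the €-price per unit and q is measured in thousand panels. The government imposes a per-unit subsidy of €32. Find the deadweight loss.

€116.36 thousand

Demand slope = (28.9 − 50.5)/(17 − 8) = −2.4, so p = 69.7 − 2.4q.
Supply slope = (50.75 − 32.75)/(17 − 8) = 2, so p = 16.75 + 2q.
Competitive equilibrium: 69.7 − 2.4q = 16.75 + 2q → q* = 12.0341, p* = 40.8182.
The subsidy lowers effective supply by 32: p = 2q − 15.25.
New quantity: 69.7 − 2.4q = 2q − 15.25 → q' = 19.3068.
Overproduction Δq = 19.3068 − 12.0341 = 7.2727; wedge = subsidy = 32.
The triangle = ½ × 7.2727 × 32 = €116.36 thousand.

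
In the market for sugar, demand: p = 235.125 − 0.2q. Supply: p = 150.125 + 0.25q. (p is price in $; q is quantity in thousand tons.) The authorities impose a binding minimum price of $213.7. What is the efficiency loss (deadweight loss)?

$1504.20 thousand

Competitive equilibrium: 235.125 − 0.2q = 150.125 + 0.25q → q* = 188.8889, p* = 197.3472.
At the floor p = 213.7, quantity demanded = (235.125 − 213.7)/0.2 = 107.125.
Sellers' marginal cost at q' = 107.125: 150.125 + 0.25·107.125 = 176.9063.
Δq = 188.8889 − 107.125 = 81.7639; wedge = 213.7 − 176.9063 = 36.7937.
DWL = ½ × 81.7639 × 36.7937 = $1504.20 thousand.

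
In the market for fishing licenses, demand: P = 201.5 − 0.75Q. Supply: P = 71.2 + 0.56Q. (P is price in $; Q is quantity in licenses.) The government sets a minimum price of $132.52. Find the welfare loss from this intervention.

Competitive equilibrium: 201.5 − 0.75Q = 71.2 + 0.56Q → Q* = 99.4656, P* = 126.9008.
At the floor P = 132.52, quantity demanded = (201.5 − 132.52)/0.75 = 91.9733.
Sellers' marginal cost at Q' = 91.9733: 71.2 + 0.56·91.9733 = 122.705.
ΔQ = 99.4656 − 91.9733 = 7.4923; wedge = 132.52 − 122.705 = 9.815.
DWL = ½ × 7.4923 × 9.815 = $36.77.

$36.77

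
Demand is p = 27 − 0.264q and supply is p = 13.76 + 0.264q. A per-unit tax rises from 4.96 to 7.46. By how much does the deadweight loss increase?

Competitive equilibrium: 27 − 0.264q = 13.76 + 0.264q → q* = 25.0758, p* = 20.38.
For a per-unit tax t: Δq = t/0.528, so DWL = ½·t·(t/0.528) = t²/1.056.
At t = 4.96: DWL = 23.297. At t = 7.46: DWL = 52.7.
Increase = 52.7 − 23.297 = 29.40.

29.40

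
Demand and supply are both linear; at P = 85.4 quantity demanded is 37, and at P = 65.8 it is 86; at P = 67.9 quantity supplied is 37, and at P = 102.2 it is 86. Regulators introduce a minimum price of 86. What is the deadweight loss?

Demand slope = (65.8 − 85.4)/(86 − 37) = −0.4, so P = 100.2 − 0.4Q.
Supply slope = (102.2 − 67.9)/(86 − 37) = 0.7, so P = 42 + 0.7Q.
Competitive equilibrium: 100.2 − 0.4Q = 42 + 0.7Q → Q* = 52.9091, P* = 79.0364.
At the floor P = 86, quantity demanded = (100.2 − 86)/0.4 = 35.5.
Sellers' marginal cost at Q' = 35.5: 42 + 0.7·35.5 = 66.85.
ΔQ = 52.9091 − 35.5 = 17.4091; wedge = 86 − 66.85 = 19.15.
DWL = ½ × 17.4091 × 19.15 = 166.69.

166.69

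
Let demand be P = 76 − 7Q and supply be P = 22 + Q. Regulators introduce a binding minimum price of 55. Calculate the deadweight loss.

56.25

Competitive equilibrium: 76 − 7Q = 22 + Q → Q* = 6.75, P* = 28.75.
At the floor P = 55, quantity demanded = (76 − 55)/7 = 3.
Sellers' marginal cost at Q' = 3: 22 + 1·3 = 25.
ΔQ = 6.75 − 3 = 3.75; wedge = 55 − 25 = 30.
DWL = ½ × 3.75 × 30 = 56.25.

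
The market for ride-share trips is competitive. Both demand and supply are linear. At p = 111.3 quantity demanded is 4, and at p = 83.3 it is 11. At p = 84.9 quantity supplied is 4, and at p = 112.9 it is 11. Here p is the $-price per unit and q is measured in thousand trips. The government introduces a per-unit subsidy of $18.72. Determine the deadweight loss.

$21.90 thousand

Demand slope = (83.3 − 111.3)/(11 − 4) = −4, so p = 127.3 − 4q.
Supply slope = (112.9 − 84.9)/(11 − 4) = 4, so p = 68.9 + 4q.
Competitive equilibrium: 127.3 − 4q = 68.9 + 4q → q* = 7.3, p* = 98.1.
The subsidy lowers effective supply by 18.72: p = 50.18 + 4q.
New quantity: 127.3 − 4q = 50.18 + 4q → q' = 9.64.
Overproduction Δq = 9.64 − 7.3 = 2.34; wedge = subsidy = 18.72.
The triangle = ½ × 2.34 × 18.72 = $21.90 thousand.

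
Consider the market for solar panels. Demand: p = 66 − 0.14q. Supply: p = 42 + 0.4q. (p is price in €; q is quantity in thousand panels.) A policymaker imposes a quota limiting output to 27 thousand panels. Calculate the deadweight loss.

€82.16 thousand

Competitive equilibrium: 66 − 0.14q = 42 + 0.4q → q* = 44.4444, p* = 59.7778.
At q = 27: demand price = 66 − 0.14·27 = 62.22; supply price = 42 + 0.4·27 = 52.8.
Δq = 44.4444 − 27 = 17.4444; wedge = 62.22 − 52.8 = 9.42.
Welfare loss = ½ × 17.4444 × 9.42 = €82.16 thousand.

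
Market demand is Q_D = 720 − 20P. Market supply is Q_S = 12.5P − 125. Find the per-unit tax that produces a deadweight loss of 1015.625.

16.25

In inverse form: demand P = 36 − 0.05Q, supply P = 10 + 0.08Q.
Competitive equilibrium: 36 − 0.05Q = 10 + 0.08Q → Q* = 200, P* = 26.
A tax t gives ΔQ = t/0.13 and wedge t, so DWL = t²/0.26.
t²/0.26 = 1015.625 → t² = 264.0625 → t = 16.25.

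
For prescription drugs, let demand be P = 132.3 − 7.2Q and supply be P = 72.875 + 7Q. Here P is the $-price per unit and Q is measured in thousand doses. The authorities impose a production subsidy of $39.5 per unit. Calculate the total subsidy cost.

$275.18 thousand

Competitive equilibrium: 132.3 − 7.2Q = 72.875 + 7Q → Q* = 4.1849, P* = 102.169.
The subsidy lowers effective supply by 39.5: P = 33.375 + 7Q.
New quantity: 132.3 − 7.2Q = 33.375 + 7Q → Q' = 6.9665.
Total subsidy cost = 39.5 × 6.9665 = $275.18 thousand.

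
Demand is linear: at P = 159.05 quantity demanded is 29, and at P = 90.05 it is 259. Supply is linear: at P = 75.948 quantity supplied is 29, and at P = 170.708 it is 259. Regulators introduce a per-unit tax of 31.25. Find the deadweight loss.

685.79

Demand slope = (90.05 − 159.05)/(259 − 29) = −0.3, so P = 167.75 − 0.3Q.
Supply slope = (170.708 − 75.948)/(259 − 29) = 0.412, so P = 64 + 0.412Q.
Competitive equilibrium: 167.75 − 0.3Q = 64 + 0.412Q → Q* = 145.7163, P* = 124.0351.
With the tax, the buyer price exceeds the seller price by 31.25: (167.75 − 0.3Q) − (64 + 0.412Q) = 31.25 → Q' = 101.8258.
ΔQ = 145.7163 − 101.8258 = 43.8905; the wedge equals the tax, 31.25.
Welfare loss = ½ × 43.8905 × 31.25 = 685.79.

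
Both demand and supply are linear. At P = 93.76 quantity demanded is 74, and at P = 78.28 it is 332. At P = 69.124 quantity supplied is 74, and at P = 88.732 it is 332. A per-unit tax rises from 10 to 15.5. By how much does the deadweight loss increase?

515.625

Demand slope = (78.28 − 93.76)/(332 − 74) = −0.06, so P = 98.2 − 0.06Q.
Supply slope = (88.732 − 69.124)/(332 − 74) = 0.076, so P = 63.5 + 0.076Q.
Competitive equilibrium: 98.2 − 0.06Q = 63.5 + 0.076Q → Q* = 255.1471, P* = 82.8912.
For a per-unit tax t: ΔQ = t/0.136, so DWL = ½·t·(t/0.136) = t²/0.272.
At t = 10: DWL = 367.647. At t = 15.5: DWL = 883.272.
Increase = 883.272 − 367.647 = 515.625.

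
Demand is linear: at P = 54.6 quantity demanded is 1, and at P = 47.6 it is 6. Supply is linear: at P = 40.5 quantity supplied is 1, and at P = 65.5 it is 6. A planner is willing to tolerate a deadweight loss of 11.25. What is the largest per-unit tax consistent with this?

12

Demand slope = (47.6 − 54.6)/(6 − 1) = −1.4, so P = 56 − 1.4Q.
Supply slope = (65.5 − 40.5)/(6 − 1) = 5, so P = 35.5 + 5Q.
Competitive equilibrium: 56 − 1.4Q = 35.5 + 5Q → Q* = 3.2031, P* = 51.5156.
A tax t gives ΔQ = t/6.4 and wedge t, so DWL = t²/12.8.
t²/12.8 = 11.25 → t² = 144 → t = 12.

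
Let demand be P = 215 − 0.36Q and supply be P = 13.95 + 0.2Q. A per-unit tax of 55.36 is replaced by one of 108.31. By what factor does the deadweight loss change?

Competitive equilibrium: 215 − 0.36Q = 13.95 + 0.2Q → Q* = 359.0179, P* = 85.7536.
For a per-unit tax t: ΔQ = t/0.56, so DWL = ½·t·(t/0.56) = t²/1.12.
At t = 55.36: DWL = 2736.366. At t = 108.31: DWL = 10474.157.
Ratio = (108.31/55.36)² = 3.828.

3.828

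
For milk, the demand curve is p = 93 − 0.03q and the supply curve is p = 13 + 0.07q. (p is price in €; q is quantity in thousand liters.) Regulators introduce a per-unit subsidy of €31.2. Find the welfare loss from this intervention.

Competitive equilibrium: 93 − 0.03q = 13 + 0.07q → q* = 800, p* = 69.
The subsidy lowers effective supply by 31.2: p = 0.07q − 18.2.
New quantity: 93 − 0.03q = 0.07q − 18.2 → q' = 1112.
Overproduction Δq = 1112 − 800 = 312; wedge = subsidy = 31.2.
DWL = ½ × 312 × 31.2 = €4867.20 thousand.

€4867.20 thousand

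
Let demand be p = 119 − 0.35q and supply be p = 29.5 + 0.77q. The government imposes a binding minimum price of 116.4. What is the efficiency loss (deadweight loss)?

Competitive equilibrium: 119 − 0.35q = 29.5 + 0.77q → q* = 79.9107, p* = 91.0313.
At the floor p = 116.4, quantity demanded = (119 − 116.4)/0.35 = 7.4286.
Sellers' marginal cost at q' = 7.4286: 29.5 + 0.77·7.4286 = 35.22.
Δq = 79.9107 − 7.4286 = 72.4821; wedge = 116.4 − 35.22 = 81.18.
DWL = ½ × 72.4821 × 81.18 = 2942.05.

2942.05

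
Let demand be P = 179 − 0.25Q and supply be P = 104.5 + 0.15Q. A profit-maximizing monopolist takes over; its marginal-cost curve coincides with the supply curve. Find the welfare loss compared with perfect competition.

1026.30

Competitive equilibrium: 179 − 0.25Q = 104.5 + 0.15Q → Q* = 186.25, P* = 132.4375.
Marginal revenue: MR = 179 − 0.5Q. Set MR = MC: 179 − 0.5Q = 104.5 + 0.15Q → Q_m = 114.61538.
Price P_m = 179 − 0.25·114.61538 = 150.34616; MC(Q_m) = 104.5 + 0.15·114.61538 = 121.69231.
Competitive Q* = 186.25, so ΔQ = 71.63462; wedge = 150.34616 − 121.69231 = 28.65385.
The triangle = ½ × 71.63462 × 28.65385 = 1026.30.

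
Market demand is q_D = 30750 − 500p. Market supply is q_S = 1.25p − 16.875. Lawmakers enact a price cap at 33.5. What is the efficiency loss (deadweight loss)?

487.03

In inverse form: demand p = 61.5 − 0.002q, supply p = 13.5 + 0.8q.
Competitive equilibrium: 61.5 − 0.002q = 13.5 + 0.8q → q* = 59.8504, p* = 61.3803.
At the ceiling p = 33.5, quantity supplied = (33.5 − 13.5)/0.8 = 25.
Willingness to pay at q' = 25: 61.5 − 0.002·25 = 61.45.
Δq = 59.8504 − 25 = 34.8504; wedge = 61.45 − 33.5 = 27.95.
Deadweight loss = ½ × 34.8504 × 27.95 = 487.03.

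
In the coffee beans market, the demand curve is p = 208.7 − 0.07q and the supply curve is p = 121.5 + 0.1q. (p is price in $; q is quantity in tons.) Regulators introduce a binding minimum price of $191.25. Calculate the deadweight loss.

$5908.71

Competitive equilibrium: 208.7 − 0.07q = 121.5 + 0.1q → q* = 512.94118, p* = 172.79412.
At the floor p = 191.25, quantity demanded = (208.7 − 191.25)/0.07 = 249.28571.
Sellers' marginal cost at q' = 249.28571: 121.5 + 0.1·249.28571 = 146.42857.
Δq = 512.94118 − 249.28571 = 263.65547; wedge = 191.25 − 146.42857 = 44.82143.
The triangle = ½ × 263.65547 × 44.82143 = $5908.71.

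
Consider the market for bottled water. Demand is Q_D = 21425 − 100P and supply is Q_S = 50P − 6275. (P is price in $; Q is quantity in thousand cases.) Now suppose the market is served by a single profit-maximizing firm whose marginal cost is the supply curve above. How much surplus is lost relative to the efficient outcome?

In inverse form: demand P = 214.25 − 0.01Q, supply P = 125.5 + 0.02Q.
Competitive equilibrium: 214.25 − 0.01Q = 125.5 + 0.02Q → Q* = 2958.3333, P* = 184.6667.
Marginal revenue: MR = 214.25 − 0.02Q. Set MR = MC: 214.25 − 0.02Q = 125.5 + 0.02Q → Q_m = 2218.75.
Price P_m = 214.25 − 0.01·2218.75 = 192.0625; MC(Q_m) = 125.5 + 0.02·2218.75 = 169.875.
Competitive Q* = 2958.3333, so ΔQ = 739.5833; wedge = 192.0625 − 169.875 = 22.1875.
Welfare loss = ½ × 739.5833 × 22.1875 = $8204.75 thousand.

$8204.75 thousand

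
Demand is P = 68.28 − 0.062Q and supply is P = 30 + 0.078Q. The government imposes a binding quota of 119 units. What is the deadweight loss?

1669.37

Competitive equilibrium: 68.28 − 0.062Q = 30 + 0.078Q → Q* = 273.4286, P* = 51.3274.
At Q = 119: demand price = 68.28 − 0.062·119 = 60.902; supply price = 30 + 0.078·119 = 39.282.
ΔQ = 273.4286 − 119 = 154.4286; wedge = 60.902 − 39.282 = 21.62.
DWL = ½ × 154.4286 × 21.62 = 1669.37.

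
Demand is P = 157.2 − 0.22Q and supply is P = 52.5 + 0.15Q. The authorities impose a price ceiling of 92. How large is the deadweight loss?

71.36

Competitive equilibrium: 157.2 − 0.22Q = 52.5 + 0.15Q → Q* = 282.973, P* = 94.9459.
At the ceiling P = 92, quantity supplied = (92 − 52.5)/0.15 = 263.3333.
Willingness to pay at Q' = 263.3333: 157.2 − 0.22·263.3333 = 99.2667.
ΔQ = 282.973 − 263.3333 = 19.6397; wedge = 99.2667 − 92 = 7.2667.
Deadweight loss = ½ × 19.6397 × 7.2667 = 71.36.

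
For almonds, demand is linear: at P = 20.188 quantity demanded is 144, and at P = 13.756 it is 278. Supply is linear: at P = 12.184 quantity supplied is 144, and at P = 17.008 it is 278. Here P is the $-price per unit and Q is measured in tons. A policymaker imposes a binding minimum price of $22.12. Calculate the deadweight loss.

$771.54

Demand slope = (13.756 − 20.188)/(278 − 144) = −0.048, so P = 27.1 − 0.048Q.
Supply slope = (17.008 − 12.184)/(278 − 144) = 0.036, so P = 7 + 0.036Q.
Competitive equilibrium: 27.1 − 0.048Q = 7 + 0.036Q → Q* = 239.2857, P* = 15.6143.
At the floor P = 22.12, quantity demanded = (27.1 − 22.12)/0.048 = 103.75.
Sellers' marginal cost at Q' = 103.75: 7 + 0.036·103.75 = 10.735.
ΔQ = 239.2857 − 103.75 = 135.5357; wedge = 22.12 − 10.735 = 11.385.
Welfare loss = ½ × 135.5357 × 11.385 = $771.54.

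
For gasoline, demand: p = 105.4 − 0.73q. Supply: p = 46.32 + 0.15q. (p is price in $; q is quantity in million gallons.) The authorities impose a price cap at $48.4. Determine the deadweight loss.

Competitive equilibrium: 105.4 − 0.73q = 46.32 + 0.15q → q* = 67.1364, p* = 56.3905.
At the ceiling p = 48.4, quantity supplied = (48.4 − 46.32)/0.15 = 13.8667.
Willingness to pay at q' = 13.8667: 105.4 − 0.73·13.8667 = 95.2773.
Δq = 67.1364 − 13.8667 = 53.2697; wedge = 95.2773 − 48.4 = 46.8773.
DWL = ½ × 53.2697 × 46.8773 = $1248.57 million.

$1248.57 million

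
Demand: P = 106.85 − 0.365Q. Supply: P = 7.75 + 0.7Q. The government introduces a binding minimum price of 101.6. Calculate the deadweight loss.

3295.47

Competitive equilibrium: 106.85 − 0.365Q = 7.75 + 0.7Q → Q* = 93.05164, P* = 72.88615.
At the floor P = 101.6, quantity demanded = (106.85 − 101.6)/0.365 = 14.38356.
Sellers' marginal cost at Q' = 14.38356: 7.75 + 0.7·14.38356 = 17.81849.
ΔQ = 93.05164 − 14.38356 = 78.66808; wedge = 101.6 − 17.81849 = 83.78151.
The triangle = ½ × 78.66808 × 83.78151 = 3295.47.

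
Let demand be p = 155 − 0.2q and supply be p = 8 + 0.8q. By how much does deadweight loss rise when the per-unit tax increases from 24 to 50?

Competitive equilibrium: 155 − 0.2q = 8 + 0.8q → q* = 147, p* = 125.6.
For a per-unit tax t: Δq = t/1, so DWL = ½·t·(t/1) = t²/2.
At t = 24: DWL = 288. At t = 50: DWL = 1250.
Increase = 1250 − 288 = 962.

962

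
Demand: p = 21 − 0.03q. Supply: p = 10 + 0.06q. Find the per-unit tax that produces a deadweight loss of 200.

6

Competitive equilibrium: 21 − 0.03q = 10 + 0.06q → q* = 122.2222, p* = 17.3333.
A tax t gives Δq = t/0.09 and wedge t, so DWL = t²/0.18.
t²/0.18 = 200 → t² = 36 → t = 6.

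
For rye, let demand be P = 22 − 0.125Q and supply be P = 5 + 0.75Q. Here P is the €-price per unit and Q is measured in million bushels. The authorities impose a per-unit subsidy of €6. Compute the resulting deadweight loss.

Competitive equilibrium: 22 − 0.125Q = 5 + 0.75Q → Q* = 19.4286, P* = 19.5714.
The subsidy lowers effective supply by 6: P = 0.75Q − 1.
New quantity: 22 − 0.125Q = 0.75Q − 1 → Q' = 26.2857.
Overproduction ΔQ = 26.2857 − 19.4286 = 6.8571; wedge = subsidy = 6.
The triangle = ½ × 6.8571 × 6 = €20.57 million.

€20.57 million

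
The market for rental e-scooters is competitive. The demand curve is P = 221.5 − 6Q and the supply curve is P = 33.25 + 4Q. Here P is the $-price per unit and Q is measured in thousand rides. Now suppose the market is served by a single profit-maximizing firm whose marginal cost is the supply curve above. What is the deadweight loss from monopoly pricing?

Competitive equilibrium: 221.5 − 6Q = 33.25 + 4Q → Q* = 18.825, P* = 108.55.
Marginal revenue: MR = 221.5 − 12Q. Set MR = MC: 221.5 − 12Q = 33.25 + 4Q → Q_m = 11.76563.
Price P_m = 221.5 − 6·11.76563 = 150.90622; MC(Q_m) = 33.25 + 4·11.76563 = 80.31252.
Competitive Q* = 18.825, so ΔQ = 7.05937; wedge = 150.90622 − 80.31252 = 70.5937.
Deadweight loss = ½ × 7.05937 × 70.5937 = $249.17 thousand.

$249.17 thousand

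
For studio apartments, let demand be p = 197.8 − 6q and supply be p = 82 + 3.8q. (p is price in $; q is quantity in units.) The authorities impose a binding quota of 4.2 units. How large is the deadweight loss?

$284.24

Competitive equilibrium: 197.8 − 6q = 82 + 3.8q → q* = 11.8163, p* = 126.902.
At q = 4.2: demand price = 197.8 − 6·4.2 = 172.6; supply price = 82 + 3.8·4.2 = 97.96.
Δq = 11.8163 − 4.2 = 7.6163; wedge = 172.6 − 97.96 = 74.64.
Deadweight loss = ½ × 7.6163 × 74.64 = $284.24.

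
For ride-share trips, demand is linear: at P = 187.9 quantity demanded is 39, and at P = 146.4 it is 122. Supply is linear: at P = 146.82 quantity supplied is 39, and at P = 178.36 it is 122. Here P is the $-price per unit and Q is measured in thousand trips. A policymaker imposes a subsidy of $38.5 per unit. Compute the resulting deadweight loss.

$842.19 thousand

Demand slope = (146.4 − 187.9)/(122 − 39) = −0.5, so P = 207.4 − 0.5Q.
Supply slope = (178.36 − 146.82)/(122 − 39) = 0.38, so P = 132 + 0.38Q.
Competitive equilibrium: 207.4 − 0.5Q = 132 + 0.38Q → Q* = 85.6818, P* = 164.5591.
The subsidy lowers effective supply by 38.5: P = 93.5 + 0.38Q.
New quantity: 207.4 − 0.5Q = 93.5 + 0.38Q → Q' = 129.4318.
Overproduction ΔQ = 129.4318 − 85.6818 = 43.75; wedge = subsidy = 38.5.
DWL = ½ × 43.75 × 38.5 = $842.19 thousand.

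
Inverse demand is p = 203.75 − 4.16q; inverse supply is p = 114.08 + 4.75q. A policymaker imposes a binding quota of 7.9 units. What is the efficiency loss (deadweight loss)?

Competitive equilibrium: 203.75 − 4.16q = 114.08 + 4.75q → q* = 10.064, p* = 161.8839.
At q = 7.9: demand price = 203.75 − 4.16·7.9 = 170.886; supply price = 114.08 + 4.75·7.9 = 151.605.
Δq = 10.064 − 7.9 = 2.164; wedge = 170.886 − 151.605 = 19.281.
Welfare loss = ½ × 2.164 × 19.281 = 20.86.

20.86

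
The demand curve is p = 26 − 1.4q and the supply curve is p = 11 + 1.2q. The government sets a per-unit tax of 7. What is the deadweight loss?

9.42

Competitive equilibrium: 26 − 1.4q = 11 + 1.2q → q* = 5.7692, p* = 17.9231.
With the tax, the buyer price exceeds the seller price by 7: (26 − 1.4q) − (11 + 1.2q) = 7 → q' = 3.0769.
Δq = 5.7692 − 3.0769 = 2.6923; the wedge equals the tax, 7.
The triangle = ½ × 2.6923 × 7 = 9.42.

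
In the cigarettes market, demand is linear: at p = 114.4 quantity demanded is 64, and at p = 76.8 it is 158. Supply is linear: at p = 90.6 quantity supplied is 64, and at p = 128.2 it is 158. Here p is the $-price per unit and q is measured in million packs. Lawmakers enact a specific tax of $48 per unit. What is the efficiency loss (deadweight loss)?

Demand slope = (76.8 − 114.4)/(158 − 64) = −0.4, so p = 140 − 0.4q.
Supply slope = (128.2 − 90.6)/(158 − 64) = 0.4, so p = 65 + 0.4q.
Competitive equilibrium: 140 − 0.4q = 65 + 0.4q → q* = 93.75, p* = 102.5.
With the tax, the buyer price exceeds the seller price by 48: (140 − 0.4q) − (65 + 0.4q) = 48 → q' = 33.75.
Δq = 93.75 − 33.75 = 60; the wedge equals the tax, 48.
The triangle = ½ × 60 × 48 = $1440 million.

$1440 million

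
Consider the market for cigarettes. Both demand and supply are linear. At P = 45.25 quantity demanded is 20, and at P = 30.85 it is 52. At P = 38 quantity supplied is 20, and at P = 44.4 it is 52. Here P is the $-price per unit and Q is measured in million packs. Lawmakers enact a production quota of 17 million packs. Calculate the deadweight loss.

$65.11 million

Demand slope = (30.85 − 45.25)/(52 − 20) = −0.45, so P = 54.25 − 0.45Q.
Supply slope = (44.4 − 38)/(52 − 20) = 0.2, so P = 34 + 0.2Q.
Competitive equilibrium: 54.25 − 0.45Q = 34 + 0.2Q → Q* = 31.1538, P* = 40.2308.
At Q = 17: demand price = 54.25 − 0.45·17 = 46.6; supply price = 34 + 0.2·17 = 37.4.
ΔQ = 31.1538 − 17 = 14.1538; wedge = 46.6 − 37.4 = 9.2.
Welfare loss = ½ × 14.1538 × 9.2 = $65.11 million.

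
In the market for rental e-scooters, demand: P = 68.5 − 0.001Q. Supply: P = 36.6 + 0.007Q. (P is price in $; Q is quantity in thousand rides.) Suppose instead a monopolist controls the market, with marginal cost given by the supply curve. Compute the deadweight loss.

Competitive equilibrium: 68.5 − 0.001Q = 36.6 + 0.007Q → Q* = 3987.5, P* = 64.5125.
Marginal revenue: MR = 68.5 − 0.002Q. Set MR = MC: 68.5 − 0.002Q = 36.6 + 0.007Q → Q_m = 3544.44444.
Price P_m = 68.5 − 0.001·3544.44444 = 64.95556; MC(Q_m) = 36.6 + 0.007·3544.44444 = 61.41111.
Competitive Q* = 3987.5, so ΔQ = 443.05556; wedge = 64.95556 − 61.41111 = 3.54445.
Welfare loss = ½ × 443.05556 × 3.54445 = $785.19 thousand.

$785.19 thousand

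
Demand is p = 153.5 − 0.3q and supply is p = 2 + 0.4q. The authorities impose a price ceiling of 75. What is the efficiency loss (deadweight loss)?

Competitive equilibrium: 153.5 − 0.3q = 2 + 0.4q → q* = 216.4286, p* = 88.5714.
At the ceiling p = 75, quantity supplied = (75 − 2)/0.4 = 182.5.
Willingness to pay at q' = 182.5: 153.5 − 0.3·182.5 = 98.75.
Δq = 216.4286 − 182.5 = 33.9286; wedge = 98.75 − 75 = 23.75.
Deadweight loss = ½ × 33.9286 × 23.75 = 402.90.

402.90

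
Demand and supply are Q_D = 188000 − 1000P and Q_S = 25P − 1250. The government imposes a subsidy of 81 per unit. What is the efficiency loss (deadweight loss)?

In inverse form: demand P = 188 − 0.001Q, supply P = 50 + 0.04Q.
Competitive equilibrium: 188 − 0.001Q = 50 + 0.04Q → Q* = 3365.853659, P* = 184.634146.
The subsidy lowers effective supply by 81: P = 0.04Q − 31.
New quantity: 188 − 0.001Q = 0.04Q − 31 → Q' = 5341.463415.
Overproduction ΔQ = 5341.463415 − 3365.853659 = 1975.609756; wedge = subsidy = 81.
Deadweight loss = ½ × 1975.609756 × 81 = 80012.20.

80012.20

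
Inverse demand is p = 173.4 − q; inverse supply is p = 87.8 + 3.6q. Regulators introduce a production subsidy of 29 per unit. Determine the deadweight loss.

Competitive equilibrium: 173.4 − q = 87.8 + 3.6q → q* = 18.6087, p* = 154.7913.
The subsidy lowers effective supply by 29: p = 58.8 + 3.6q.
New quantity: 173.4 − q = 58.8 + 3.6q → q' = 24.913.
Overproduction Δq = 24.913 − 18.6087 = 6.3043; wedge = subsidy = 29.
DWL = ½ × 6.3043 × 29 = 91.41.

91.41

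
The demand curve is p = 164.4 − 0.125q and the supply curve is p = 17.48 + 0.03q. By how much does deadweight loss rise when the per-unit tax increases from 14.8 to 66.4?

Competitive equilibrium: 164.4 − 0.125q = 17.48 + 0.03q → q* = 947.871, p* = 45.9161.
For a per-unit tax t: Δq = t/0.155, so DWL = ½·t·(t/0.155) = t²/0.31.
At t = 14.8: DWL = 706.581. At t = 66.4: DWL = 14222.452.
Increase = 14222.452 − 706.581 = 13515.87.

13515.87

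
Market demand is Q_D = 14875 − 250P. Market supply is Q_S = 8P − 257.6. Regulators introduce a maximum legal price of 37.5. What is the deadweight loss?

1847.16

In inverse form: demand P = 59.5 − 0.004Q, supply P = 32.2 + 0.125Q.
Competitive equilibrium: 59.5 − 0.004Q = 32.2 + 0.125Q → Q* = 211.6279, P* = 58.6535.
At the ceiling P = 37.5, quantity supplied = (37.5 − 32.2)/0.125 = 42.4.
Willingness to pay at Q' = 42.4: 59.5 − 0.004·42.4 = 59.3304.
ΔQ = 211.6279 − 42.4 = 169.2279; wedge = 59.3304 − 37.5 = 21.8304.
Welfare loss = ½ × 169.2279 × 21.8304 = 1847.16.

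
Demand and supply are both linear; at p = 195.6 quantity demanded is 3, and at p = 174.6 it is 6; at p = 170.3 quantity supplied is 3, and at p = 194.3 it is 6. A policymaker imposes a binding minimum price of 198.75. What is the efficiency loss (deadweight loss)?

34.24

Demand slope = (174.6 − 195.6)/(6 − 3) = −7, so p = 216.6 − 7q.
Supply slope = (194.3 − 170.3)/(6 − 3) = 8, so p = 146.3 + 8q.
Competitive equilibrium: 216.6 − 7q = 146.3 + 8q → q* = 4.6867, p* = 183.7933.
At the floor p = 198.75, quantity demanded = (216.6 − 198.75)/7 = 2.55.
Sellers' marginal cost at q' = 2.55: 146.3 + 8·2.55 = 166.7.
Δq = 4.6867 − 2.55 = 2.1367; wedge = 198.75 − 166.7 = 32.05.
Welfare loss = ½ × 2.1367 × 32.05 = 34.24.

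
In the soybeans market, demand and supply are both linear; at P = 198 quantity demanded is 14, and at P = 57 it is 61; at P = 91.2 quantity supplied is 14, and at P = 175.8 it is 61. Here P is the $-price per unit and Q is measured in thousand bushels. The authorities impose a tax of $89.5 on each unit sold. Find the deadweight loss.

$834.40 thousand

Demand slope = (57 − 198)/(61 − 14) = −3, so P = 240 − 3Q.
Supply slope = (175.8 − 91.2)/(61 − 14) = 1.8, so P = 66 + 1.8Q.
Competitive equilibrium: 240 − 3Q = 66 + 1.8Q → Q* = 36.25, P* = 131.25.
With the tax, the buyer price exceeds the seller price by 89.5: (240 − 3Q) − (66 + 1.8Q) = 89.5 → Q' = 17.6042.
ΔQ = 36.25 − 17.6042 = 18.6458; the wedge equals the tax, 89.5.
Welfare loss = ½ × 18.6458 × 89.5 = $834.40 thousand.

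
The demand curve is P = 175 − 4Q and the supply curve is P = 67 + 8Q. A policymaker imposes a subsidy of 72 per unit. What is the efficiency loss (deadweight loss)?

216

Competitive equilibrium: 175 − 4Q = 67 + 8Q → Q* = 9, P* = 139.
The subsidy lowers effective supply by 72: P = 8Q − 5.
New quantity: 175 − 4Q = 8Q − 5 → Q' = 15.
Overproduction ΔQ = 15 − 9 = 6; wedge = subsidy = 72.
The triangle = ½ × 6 × 72 = 216.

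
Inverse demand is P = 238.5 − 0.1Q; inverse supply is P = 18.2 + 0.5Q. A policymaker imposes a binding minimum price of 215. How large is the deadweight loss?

Competitive equilibrium: 238.5 − 0.1Q = 18.2 + 0.5Q → Q* = 367.1667, P* = 201.7833.
At the floor P = 215, quantity demanded = (238.5 − 215)/0.1 = 235.
Sellers' marginal cost at Q' = 235: 18.2 + 0.5·235 = 135.7.
ΔQ = 367.1667 − 235 = 132.1667; wedge = 215 − 135.7 = 79.3.
Deadweight loss = ½ × 132.1667 × 79.3 = 5240.41.

5240.41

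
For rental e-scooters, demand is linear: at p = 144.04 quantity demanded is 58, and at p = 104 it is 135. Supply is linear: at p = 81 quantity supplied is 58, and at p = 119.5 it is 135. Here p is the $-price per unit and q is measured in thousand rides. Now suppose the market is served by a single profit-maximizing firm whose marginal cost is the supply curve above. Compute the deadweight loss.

$834.60 thousand

Demand slope = (104 − 144.04)/(135 − 58) = −0.52, so p = 174.2 − 0.52q.
Supply slope = (119.5 − 81)/(135 − 58) = 0.5, so p = 52 + 0.5q.
Competitive equilibrium: 174.2 − 0.52q = 52 + 0.5q → q* = 119.8039, p* = 111.902.
Marginal revenue: MR = 174.2 − 1.04q. Set MR = MC: 174.2 − 1.04q = 52 + 0.5q → q_m = 79.3506.
Price p_m = 174.2 − 0.52·79.3506 = 132.9377; MC(q_m) = 52 + 0.5·79.3506 = 91.6753.
Competitive q* = 119.8039, so Δq = 40.4533; wedge = 132.9377 − 91.6753 = 41.2624.
DWL = ½ × 40.4533 × 41.2624 = $834.60 thousand.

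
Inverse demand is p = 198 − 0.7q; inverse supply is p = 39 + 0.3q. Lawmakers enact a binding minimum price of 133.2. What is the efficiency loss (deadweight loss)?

2206.38

Competitive equilibrium: 198 − 0.7q = 39 + 0.3q → q* = 159, p* = 86.7.
At the floor p = 133.2, quantity demanded = (198 − 133.2)/0.7 = 92.5714.
Sellers' marginal cost at q' = 92.5714: 39 + 0.3·92.5714 = 66.7714.
Δq = 159 − 92.5714 = 66.4286; wedge = 133.2 − 66.7714 = 66.4286.
Welfare loss = ½ × 66.4286 × 66.4286 = 2206.38.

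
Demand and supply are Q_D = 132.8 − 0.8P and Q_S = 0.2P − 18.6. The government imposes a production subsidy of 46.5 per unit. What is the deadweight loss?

In inverse form: demand P = 166 − 1.25Q, supply P = 93 + 5Q.
Competitive equilibrium: 166 − 1.25Q = 93 + 5Q → Q* = 11.68, P* = 151.4.
The subsidy lowers effective supply by 46.5: P = 46.5 + 5Q.
New quantity: 166 − 1.25Q = 46.5 + 5Q → Q' = 19.12.
Overproduction ΔQ = 19.12 − 11.68 = 7.44; wedge = subsidy = 46.5.
Welfare loss = ½ × 7.44 × 46.5 = 172.98.

172.98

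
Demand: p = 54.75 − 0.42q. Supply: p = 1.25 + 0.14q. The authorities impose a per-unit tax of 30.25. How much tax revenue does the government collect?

Competitive equilibrium: 54.75 − 0.42q = 1.25 + 0.14q → q* = 95.5357, p* = 14.625.
With the tax, the buyer price exceeds the seller price by 30.25: (54.75 − 0.42q) − (1.25 + 0.14q) = 30.25 → q' = 41.5179.
Tax revenue = 30.25 × 41.5179 = 1255.92.

1255.92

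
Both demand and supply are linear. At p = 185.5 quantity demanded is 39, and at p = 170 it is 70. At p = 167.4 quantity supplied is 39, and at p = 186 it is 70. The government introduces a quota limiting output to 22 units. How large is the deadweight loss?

615.56

Demand slope = (170 − 185.5)/(70 − 39) = −0.5, so p = 205 − 0.5q.
Supply slope = (186 − 167.4)/(70 − 39) = 0.6, so p = 144 + 0.6q.
Competitive equilibrium: 205 − 0.5q = 144 + 0.6q → q* = 55.4545, p* = 177.2727.
At q = 22: demand price = 205 − 0.5·22 = 194; supply price = 144 + 0.6·22 = 157.2.
Δq = 55.4545 − 22 = 33.4545; wedge = 194 − 157.2 = 36.8.
Deadweight loss = ½ × 33.4545 × 36.8 = 615.56.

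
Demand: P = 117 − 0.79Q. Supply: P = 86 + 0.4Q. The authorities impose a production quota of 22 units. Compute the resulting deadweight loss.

Competitive equilibrium: 117 − 0.79Q = 86 + 0.4Q → Q* = 26.0504, P* = 96.4202.
At Q = 22: demand price = 117 − 0.79·22 = 99.62; supply price = 86 + 0.4·22 = 94.8.
ΔQ = 26.0504 − 22 = 4.0504; wedge = 99.62 − 94.8 = 4.82.
Welfare loss = ½ × 4.0504 × 4.82 = 9.76.

9.76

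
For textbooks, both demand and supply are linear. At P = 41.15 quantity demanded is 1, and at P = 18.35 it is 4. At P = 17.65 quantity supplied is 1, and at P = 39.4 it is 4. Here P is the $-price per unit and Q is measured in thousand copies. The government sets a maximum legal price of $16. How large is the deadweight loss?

Demand slope = (18.35 − 41.15)/(4 − 1) = −7.6, so P = 48.75 − 7.6Q.
Supply slope = (39.4 − 17.65)/(4 − 1) = 7.25, so P = 10.4 + 7.25Q.
Competitive equilibrium: 48.75 − 7.6Q = 10.4 + 7.25Q → Q* = 2.5825, P* = 29.1231.
At the ceiling P = 16, quantity supplied = (16 − 10.4)/7.25 = 0.7724.
Willingness to pay at Q' = 0.7724: 48.75 − 7.6·0.7724 = 42.8798.
ΔQ = 2.5825 − 0.7724 = 1.8101; wedge = 42.8798 − 16 = 26.8798.
Welfare loss = ½ × 1.8101 × 26.8798 = $24.33 thousand.

$24.33 thousand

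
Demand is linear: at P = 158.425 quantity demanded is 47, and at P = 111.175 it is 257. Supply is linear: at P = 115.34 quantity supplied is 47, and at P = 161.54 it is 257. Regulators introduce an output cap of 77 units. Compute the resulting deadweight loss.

Demand slope = (111.175 − 158.425)/(257 − 47) = −0.225, so P = 169 − 0.225Q.
Supply slope = (161.54 − 115.34)/(257 − 47) = 0.22, so P = 105 + 0.22Q.
Competitive equilibrium: 169 − 0.225Q = 105 + 0.22Q → Q* = 143.8202, P* = 136.6404.
At Q = 77: demand price = 169 − 0.225·77 = 151.675; supply price = 105 + 0.22·77 = 121.94.
ΔQ = 143.8202 − 77 = 66.8202; wedge = 151.675 − 121.94 = 29.735.
Deadweight loss = ½ × 66.8202 × 29.735 = 993.45.

993.45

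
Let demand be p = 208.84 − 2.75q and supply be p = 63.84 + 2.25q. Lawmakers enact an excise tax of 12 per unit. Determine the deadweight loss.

Competitive equilibrium: 208.84 − 2.75q = 63.84 + 2.25q → q* = 29, p* = 129.09.
With the tax, the buyer price exceeds the seller price by 12: (208.84 − 2.75q) − (63.84 + 2.25q) = 12 → q' = 26.6.
Δq = 29 − 26.6 = 2.4; the wedge equals the tax, 12.
DWL = ½ × 2.4 × 12 = 14.40.

14.40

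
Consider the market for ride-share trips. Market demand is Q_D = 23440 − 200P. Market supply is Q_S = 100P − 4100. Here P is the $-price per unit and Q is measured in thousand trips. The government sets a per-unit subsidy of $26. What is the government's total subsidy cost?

In inverse form: demand P = 117.2 − 0.005Q, supply P = 41 + 0.01Q.
Competitive equilibrium: 117.2 − 0.005Q = 41 + 0.01Q → Q* = 5080, P* = 91.8.
The subsidy lowers effective supply by 26: P = 15 + 0.01Q.
New quantity: 117.2 − 0.005Q = 15 + 0.01Q → Q' = 6813.3333.
Total subsidy cost = 26 × 6813.3333 = $177146.67 thousand.

$177146.67 thousand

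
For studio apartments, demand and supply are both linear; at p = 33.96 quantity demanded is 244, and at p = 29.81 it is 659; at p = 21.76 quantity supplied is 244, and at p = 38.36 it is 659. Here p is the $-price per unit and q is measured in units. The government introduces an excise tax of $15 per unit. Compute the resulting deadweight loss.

$2250

Demand slope = (29.81 − 33.96)/(659 − 244) = −0.01, so p = 36.4 − 0.01q.
Supply slope = (38.36 − 21.76)/(659 − 244) = 0.04, so p = 12 + 0.04q.
Competitive equilibrium: 36.4 − 0.01q = 12 + 0.04q → q* = 488, p* = 31.52.
With the tax, the buyer price exceeds the seller price by 15: (36.4 − 0.01q) − (12 + 0.04q) = 15 → q' = 188.
Δq = 488 − 188 = 300; the wedge equals the tax, 15.
Deadweight loss = ½ × 300 × 15 = $2250.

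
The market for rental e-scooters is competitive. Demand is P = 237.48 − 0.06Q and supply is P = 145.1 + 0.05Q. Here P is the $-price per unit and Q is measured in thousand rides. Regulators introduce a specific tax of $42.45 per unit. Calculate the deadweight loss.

$8190.92 thousand

Competitive equilibrium: 237.48 − 0.06Q = 145.1 + 0.05Q → Q* = 839.8182, P* = 187.0909.
With the tax, the buyer price exceeds the seller price by 42.45: (237.48 − 0.06Q) − (145.1 + 0.05Q) = 42.45 → Q' = 453.9091.
ΔQ = 839.8182 − 453.9091 = 385.9091; the wedge equals the tax, 42.45.
Welfare loss = ½ × 385.9091 × 42.45 = $8190.92 thousand.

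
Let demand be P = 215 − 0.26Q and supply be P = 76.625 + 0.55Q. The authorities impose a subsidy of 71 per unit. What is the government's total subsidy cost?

18352.62

Competitive equilibrium: 215 − 0.26Q = 76.625 + 0.55Q → Q* = 170.83333, P* = 170.58333.
The subsidy lowers effective supply by 71: P = 5.625 + 0.55Q.
New quantity: 215 − 0.26Q = 5.625 + 0.55Q → Q' = 258.48765.
Total subsidy cost = 71 × 258.48765 = 18352.62.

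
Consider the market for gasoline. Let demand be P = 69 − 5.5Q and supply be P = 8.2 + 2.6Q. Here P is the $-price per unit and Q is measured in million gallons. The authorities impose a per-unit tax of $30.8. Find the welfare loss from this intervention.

$58.56 million

Competitive equilibrium: 69 − 5.5Q = 8.2 + 2.6Q → Q* = 7.5062, P* = 27.716.
With the tax, the buyer price exceeds the seller price by 30.8: (69 − 5.5Q) − (8.2 + 2.6Q) = 30.8 → Q' = 3.7037.
ΔQ = 7.5062 − 3.7037 = 3.8025; the wedge equals the tax, 30.8.
DWL = ½ × 3.8025 × 30.8 = $58.56 million.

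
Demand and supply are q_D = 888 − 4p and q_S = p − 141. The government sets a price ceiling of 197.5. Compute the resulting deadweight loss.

In inverse form: demand p = 222 − 0.25q, supply p = 141 + q.
Competitive equilibrium: 222 − 0.25q = 141 + q → q* = 64.8, p* = 205.8.
At the ceiling p = 197.5, quantity supplied = (197.5 − 141)/1 = 56.5.
Willingness to pay at q' = 56.5: 222 − 0.25·56.5 = 207.875.
Δq = 64.8 − 56.5 = 8.3; wedge = 207.875 − 197.5 = 10.375.
Welfare loss = ½ × 8.3 × 10.375 = 43.06.

43.06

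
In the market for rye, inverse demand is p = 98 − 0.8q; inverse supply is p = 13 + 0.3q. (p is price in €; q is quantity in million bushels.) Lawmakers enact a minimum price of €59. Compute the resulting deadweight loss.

€447.45 million

Competitive equilibrium: 98 − 0.8q = 13 + 0.3q → q* = 77.2727, p* = 36.1818.
At the floor p = 59, quantity demanded = (98 − 59)/0.8 = 48.75.
Sellers' marginal cost at q' = 48.75: 13 + 0.3·48.75 = 27.625.
Δq = 77.2727 − 48.75 = 28.5227; wedge = 59 − 27.625 = 31.375.
Deadweight loss = ½ × 28.5227 × 31.375 = €447.45 million.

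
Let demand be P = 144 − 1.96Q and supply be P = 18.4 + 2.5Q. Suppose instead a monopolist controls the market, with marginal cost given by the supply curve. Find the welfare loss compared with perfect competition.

164.84

Competitive equilibrium: 144 − 1.96Q = 18.4 + 2.5Q → Q* = 28.1614, P* = 88.8036.
Marginal revenue: MR = 144 − 3.92Q. Set MR = MC: 144 − 3.92Q = 18.4 + 2.5Q → Q_m = 19.5639.
Price P_m = 144 − 1.96·19.5639 = 105.6548; MC(Q_m) = 18.4 + 2.5·19.5639 = 67.3098.
Competitive Q* = 28.1614, so ΔQ = 8.5975; wedge = 105.6548 − 67.3098 = 38.345.
Welfare loss = ½ × 8.5975 × 38.345 = 164.84.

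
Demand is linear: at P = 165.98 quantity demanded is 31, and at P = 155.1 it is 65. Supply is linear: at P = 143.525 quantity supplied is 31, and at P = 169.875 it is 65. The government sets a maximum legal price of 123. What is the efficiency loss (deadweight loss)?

1208.95

Demand slope = (155.1 − 165.98)/(65 − 31) = −0.32, so P = 175.9 − 0.32Q.
Supply slope = (169.875 − 143.525)/(65 − 31) = 0.775, so P = 119.5 + 0.775Q.
Competitive equilibrium: 175.9 − 0.32Q = 119.5 + 0.775Q → Q* = 51.5068, P* = 159.4178.
At the ceiling P = 123, quantity supplied = (123 − 119.5)/0.775 = 4.5161.
Willingness to pay at Q' = 4.5161: 175.9 − 0.32·4.5161 = 174.4548.
ΔQ = 51.5068 − 4.5161 = 46.9907; wedge = 174.4548 − 123 = 51.4548.
Deadweight loss = ½ × 46.9907 × 51.4548 = 1208.95.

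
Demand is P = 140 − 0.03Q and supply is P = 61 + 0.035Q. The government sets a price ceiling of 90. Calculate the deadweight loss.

Competitive equilibrium: 140 − 0.03Q = 61 + 0.035Q → Q* = 1215.38462, P* = 103.53846.
At the ceiling P = 90, quantity supplied = (90 − 61)/0.035 = 828.57143.
Willingness to pay at Q' = 828.57143: 140 − 0.03·828.57143 = 115.14286.
ΔQ = 1215.38462 − 828.57143 = 386.81319; wedge = 115.14286 − 90 = 25.14286.
Welfare loss = ½ × 386.81319 × 25.14286 = 4862.79.

4862.79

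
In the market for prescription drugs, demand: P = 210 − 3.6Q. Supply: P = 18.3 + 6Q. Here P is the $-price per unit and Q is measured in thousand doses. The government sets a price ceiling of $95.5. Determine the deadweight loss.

Competitive equilibrium: 210 − 3.6Q = 18.3 + 6Q → Q* = 19.9688, P* = 138.1125.
At the ceiling P = 95.5, quantity supplied = (95.5 − 18.3)/6 = 12.8667.
Willingness to pay at Q' = 12.8667: 210 − 3.6·12.8667 = 163.6799.
ΔQ = 19.9688 − 12.8667 = 7.1021; wedge = 163.6799 − 95.5 = 68.1799.
Deadweight loss = ½ × 7.1021 × 68.1799 = $242.11 thousand.

$242.11 thousand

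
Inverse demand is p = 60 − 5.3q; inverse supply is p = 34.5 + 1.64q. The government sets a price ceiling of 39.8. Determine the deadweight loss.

0.68

Competitive equilibrium: 60 − 5.3q = 34.5 + 1.64q → q* = 3.6744, p* = 40.5259.
At the ceiling p = 39.8, quantity supplied = (39.8 − 34.5)/1.64 = 3.2317.
Willingness to pay at q' = 3.2317: 60 − 5.3·3.2317 = 42.872.
Δq = 3.6744 − 3.2317 = 0.4427; wedge = 42.872 − 39.8 = 3.072.
Deadweight loss = ½ × 0.4427 × 3.072 = 0.68.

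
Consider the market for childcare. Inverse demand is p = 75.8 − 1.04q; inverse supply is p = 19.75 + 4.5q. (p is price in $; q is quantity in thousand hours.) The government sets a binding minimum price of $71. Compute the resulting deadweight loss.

Competitive equilibrium: 75.8 − 1.04q = 19.75 + 4.5q → q* = 10.1173, p* = 65.278.
At the floor p = 71, quantity demanded = (75.8 − 71)/1.04 = 4.6154.
Sellers' marginal cost at q' = 4.6154: 19.75 + 4.5·4.6154 = 40.5193.
Δq = 10.1173 − 4.6154 = 5.5019; wedge = 71 − 40.5193 = 30.4807.
Welfare loss = ½ × 5.5019 × 30.4807 = $83.85 thousand.

$83.85 thousand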